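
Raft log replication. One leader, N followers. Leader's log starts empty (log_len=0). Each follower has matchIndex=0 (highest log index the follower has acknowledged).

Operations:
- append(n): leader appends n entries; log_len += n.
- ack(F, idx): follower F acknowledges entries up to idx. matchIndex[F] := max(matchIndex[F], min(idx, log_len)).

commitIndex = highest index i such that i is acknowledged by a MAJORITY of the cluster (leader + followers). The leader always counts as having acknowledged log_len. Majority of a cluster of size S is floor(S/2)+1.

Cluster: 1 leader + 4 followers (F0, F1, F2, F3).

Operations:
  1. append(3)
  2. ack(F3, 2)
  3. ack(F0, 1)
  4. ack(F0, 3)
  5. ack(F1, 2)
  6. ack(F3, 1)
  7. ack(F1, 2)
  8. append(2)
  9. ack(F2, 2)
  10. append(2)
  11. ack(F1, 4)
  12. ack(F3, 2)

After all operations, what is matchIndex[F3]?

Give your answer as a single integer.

Answer: 2

Derivation:
Op 1: append 3 -> log_len=3
Op 2: F3 acks idx 2 -> match: F0=0 F1=0 F2=0 F3=2; commitIndex=0
Op 3: F0 acks idx 1 -> match: F0=1 F1=0 F2=0 F3=2; commitIndex=1
Op 4: F0 acks idx 3 -> match: F0=3 F1=0 F2=0 F3=2; commitIndex=2
Op 5: F1 acks idx 2 -> match: F0=3 F1=2 F2=0 F3=2; commitIndex=2
Op 6: F3 acks idx 1 -> match: F0=3 F1=2 F2=0 F3=2; commitIndex=2
Op 7: F1 acks idx 2 -> match: F0=3 F1=2 F2=0 F3=2; commitIndex=2
Op 8: append 2 -> log_len=5
Op 9: F2 acks idx 2 -> match: F0=3 F1=2 F2=2 F3=2; commitIndex=2
Op 10: append 2 -> log_len=7
Op 11: F1 acks idx 4 -> match: F0=3 F1=4 F2=2 F3=2; commitIndex=3
Op 12: F3 acks idx 2 -> match: F0=3 F1=4 F2=2 F3=2; commitIndex=3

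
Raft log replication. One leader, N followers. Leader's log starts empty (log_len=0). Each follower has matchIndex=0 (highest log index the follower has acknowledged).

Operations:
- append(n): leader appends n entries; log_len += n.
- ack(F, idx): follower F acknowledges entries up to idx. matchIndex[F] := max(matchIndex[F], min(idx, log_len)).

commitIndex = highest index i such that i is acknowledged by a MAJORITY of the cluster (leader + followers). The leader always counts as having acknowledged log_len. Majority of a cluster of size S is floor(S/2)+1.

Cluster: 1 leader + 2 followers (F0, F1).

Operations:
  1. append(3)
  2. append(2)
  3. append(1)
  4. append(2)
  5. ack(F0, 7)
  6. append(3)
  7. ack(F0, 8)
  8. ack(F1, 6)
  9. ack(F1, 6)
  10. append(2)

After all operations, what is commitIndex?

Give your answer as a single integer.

Answer: 8

Derivation:
Op 1: append 3 -> log_len=3
Op 2: append 2 -> log_len=5
Op 3: append 1 -> log_len=6
Op 4: append 2 -> log_len=8
Op 5: F0 acks idx 7 -> match: F0=7 F1=0; commitIndex=7
Op 6: append 3 -> log_len=11
Op 7: F0 acks idx 8 -> match: F0=8 F1=0; commitIndex=8
Op 8: F1 acks idx 6 -> match: F0=8 F1=6; commitIndex=8
Op 9: F1 acks idx 6 -> match: F0=8 F1=6; commitIndex=8
Op 10: append 2 -> log_len=13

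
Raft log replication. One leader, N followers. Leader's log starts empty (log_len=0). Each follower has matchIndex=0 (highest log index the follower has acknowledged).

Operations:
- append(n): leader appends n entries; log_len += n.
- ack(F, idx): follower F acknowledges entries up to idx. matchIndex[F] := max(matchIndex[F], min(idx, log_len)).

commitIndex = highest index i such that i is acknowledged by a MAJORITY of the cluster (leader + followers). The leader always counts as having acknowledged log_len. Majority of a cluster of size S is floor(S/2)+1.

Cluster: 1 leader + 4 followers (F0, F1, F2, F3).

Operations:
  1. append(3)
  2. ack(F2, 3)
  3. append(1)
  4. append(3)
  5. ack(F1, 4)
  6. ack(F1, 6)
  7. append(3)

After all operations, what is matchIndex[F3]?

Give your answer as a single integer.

Op 1: append 3 -> log_len=3
Op 2: F2 acks idx 3 -> match: F0=0 F1=0 F2=3 F3=0; commitIndex=0
Op 3: append 1 -> log_len=4
Op 4: append 3 -> log_len=7
Op 5: F1 acks idx 4 -> match: F0=0 F1=4 F2=3 F3=0; commitIndex=3
Op 6: F1 acks idx 6 -> match: F0=0 F1=6 F2=3 F3=0; commitIndex=3
Op 7: append 3 -> log_len=10

Answer: 0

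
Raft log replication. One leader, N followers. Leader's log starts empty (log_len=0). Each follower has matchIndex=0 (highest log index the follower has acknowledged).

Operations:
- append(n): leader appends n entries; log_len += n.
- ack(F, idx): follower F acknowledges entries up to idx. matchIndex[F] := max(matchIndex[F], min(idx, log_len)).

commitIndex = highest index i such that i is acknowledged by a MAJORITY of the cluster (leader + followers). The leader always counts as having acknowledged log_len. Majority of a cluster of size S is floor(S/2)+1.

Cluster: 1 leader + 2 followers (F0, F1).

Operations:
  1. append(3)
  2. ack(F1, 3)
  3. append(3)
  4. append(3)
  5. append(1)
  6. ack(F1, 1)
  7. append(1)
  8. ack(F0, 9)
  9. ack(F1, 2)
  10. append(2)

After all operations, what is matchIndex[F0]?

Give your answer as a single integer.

Answer: 9

Derivation:
Op 1: append 3 -> log_len=3
Op 2: F1 acks idx 3 -> match: F0=0 F1=3; commitIndex=3
Op 3: append 3 -> log_len=6
Op 4: append 3 -> log_len=9
Op 5: append 1 -> log_len=10
Op 6: F1 acks idx 1 -> match: F0=0 F1=3; commitIndex=3
Op 7: append 1 -> log_len=11
Op 8: F0 acks idx 9 -> match: F0=9 F1=3; commitIndex=9
Op 9: F1 acks idx 2 -> match: F0=9 F1=3; commitIndex=9
Op 10: append 2 -> log_len=13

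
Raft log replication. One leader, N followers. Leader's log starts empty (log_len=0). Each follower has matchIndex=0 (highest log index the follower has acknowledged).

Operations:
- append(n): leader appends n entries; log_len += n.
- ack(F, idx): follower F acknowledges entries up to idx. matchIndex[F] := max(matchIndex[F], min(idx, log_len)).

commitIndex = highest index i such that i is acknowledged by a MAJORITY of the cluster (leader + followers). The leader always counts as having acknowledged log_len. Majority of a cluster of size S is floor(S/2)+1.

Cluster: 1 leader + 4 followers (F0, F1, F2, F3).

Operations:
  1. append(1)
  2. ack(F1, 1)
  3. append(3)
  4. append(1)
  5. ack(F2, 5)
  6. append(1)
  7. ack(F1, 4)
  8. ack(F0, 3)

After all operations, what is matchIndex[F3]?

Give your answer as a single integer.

Op 1: append 1 -> log_len=1
Op 2: F1 acks idx 1 -> match: F0=0 F1=1 F2=0 F3=0; commitIndex=0
Op 3: append 3 -> log_len=4
Op 4: append 1 -> log_len=5
Op 5: F2 acks idx 5 -> match: F0=0 F1=1 F2=5 F3=0; commitIndex=1
Op 6: append 1 -> log_len=6
Op 7: F1 acks idx 4 -> match: F0=0 F1=4 F2=5 F3=0; commitIndex=4
Op 8: F0 acks idx 3 -> match: F0=3 F1=4 F2=5 F3=0; commitIndex=4

Answer: 0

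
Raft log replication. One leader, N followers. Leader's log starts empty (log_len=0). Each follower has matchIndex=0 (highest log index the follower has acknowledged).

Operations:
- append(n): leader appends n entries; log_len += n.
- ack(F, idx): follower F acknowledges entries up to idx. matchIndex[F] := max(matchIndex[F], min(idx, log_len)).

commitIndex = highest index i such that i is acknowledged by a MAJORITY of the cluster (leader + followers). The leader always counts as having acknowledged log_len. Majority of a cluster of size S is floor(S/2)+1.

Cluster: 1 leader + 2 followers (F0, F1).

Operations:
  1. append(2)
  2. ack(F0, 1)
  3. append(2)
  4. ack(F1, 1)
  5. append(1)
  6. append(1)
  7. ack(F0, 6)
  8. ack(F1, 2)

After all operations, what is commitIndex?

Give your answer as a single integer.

Op 1: append 2 -> log_len=2
Op 2: F0 acks idx 1 -> match: F0=1 F1=0; commitIndex=1
Op 3: append 2 -> log_len=4
Op 4: F1 acks idx 1 -> match: F0=1 F1=1; commitIndex=1
Op 5: append 1 -> log_len=5
Op 6: append 1 -> log_len=6
Op 7: F0 acks idx 6 -> match: F0=6 F1=1; commitIndex=6
Op 8: F1 acks idx 2 -> match: F0=6 F1=2; commitIndex=6

Answer: 6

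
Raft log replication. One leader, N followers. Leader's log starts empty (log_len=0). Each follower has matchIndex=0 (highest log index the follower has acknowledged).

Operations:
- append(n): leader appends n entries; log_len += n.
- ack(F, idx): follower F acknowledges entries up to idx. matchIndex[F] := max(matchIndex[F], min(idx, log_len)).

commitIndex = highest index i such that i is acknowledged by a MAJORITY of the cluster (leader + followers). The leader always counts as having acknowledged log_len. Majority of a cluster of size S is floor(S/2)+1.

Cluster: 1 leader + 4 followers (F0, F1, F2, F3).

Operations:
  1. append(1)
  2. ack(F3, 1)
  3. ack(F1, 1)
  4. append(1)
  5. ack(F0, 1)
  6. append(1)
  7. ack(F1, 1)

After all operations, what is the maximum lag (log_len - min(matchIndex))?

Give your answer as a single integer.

Answer: 3

Derivation:
Op 1: append 1 -> log_len=1
Op 2: F3 acks idx 1 -> match: F0=0 F1=0 F2=0 F3=1; commitIndex=0
Op 3: F1 acks idx 1 -> match: F0=0 F1=1 F2=0 F3=1; commitIndex=1
Op 4: append 1 -> log_len=2
Op 5: F0 acks idx 1 -> match: F0=1 F1=1 F2=0 F3=1; commitIndex=1
Op 6: append 1 -> log_len=3
Op 7: F1 acks idx 1 -> match: F0=1 F1=1 F2=0 F3=1; commitIndex=1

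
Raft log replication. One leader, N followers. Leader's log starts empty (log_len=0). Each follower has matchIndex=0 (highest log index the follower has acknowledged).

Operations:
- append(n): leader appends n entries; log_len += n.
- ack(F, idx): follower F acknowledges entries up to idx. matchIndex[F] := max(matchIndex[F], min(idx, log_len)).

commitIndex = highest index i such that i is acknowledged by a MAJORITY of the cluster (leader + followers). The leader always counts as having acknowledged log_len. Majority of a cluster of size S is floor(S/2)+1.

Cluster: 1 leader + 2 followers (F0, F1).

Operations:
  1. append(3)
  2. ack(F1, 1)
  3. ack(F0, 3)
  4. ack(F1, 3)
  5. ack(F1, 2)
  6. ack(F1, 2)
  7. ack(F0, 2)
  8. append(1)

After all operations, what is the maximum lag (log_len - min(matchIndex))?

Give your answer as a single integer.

Op 1: append 3 -> log_len=3
Op 2: F1 acks idx 1 -> match: F0=0 F1=1; commitIndex=1
Op 3: F0 acks idx 3 -> match: F0=3 F1=1; commitIndex=3
Op 4: F1 acks idx 3 -> match: F0=3 F1=3; commitIndex=3
Op 5: F1 acks idx 2 -> match: F0=3 F1=3; commitIndex=3
Op 6: F1 acks idx 2 -> match: F0=3 F1=3; commitIndex=3
Op 7: F0 acks idx 2 -> match: F0=3 F1=3; commitIndex=3
Op 8: append 1 -> log_len=4

Answer: 1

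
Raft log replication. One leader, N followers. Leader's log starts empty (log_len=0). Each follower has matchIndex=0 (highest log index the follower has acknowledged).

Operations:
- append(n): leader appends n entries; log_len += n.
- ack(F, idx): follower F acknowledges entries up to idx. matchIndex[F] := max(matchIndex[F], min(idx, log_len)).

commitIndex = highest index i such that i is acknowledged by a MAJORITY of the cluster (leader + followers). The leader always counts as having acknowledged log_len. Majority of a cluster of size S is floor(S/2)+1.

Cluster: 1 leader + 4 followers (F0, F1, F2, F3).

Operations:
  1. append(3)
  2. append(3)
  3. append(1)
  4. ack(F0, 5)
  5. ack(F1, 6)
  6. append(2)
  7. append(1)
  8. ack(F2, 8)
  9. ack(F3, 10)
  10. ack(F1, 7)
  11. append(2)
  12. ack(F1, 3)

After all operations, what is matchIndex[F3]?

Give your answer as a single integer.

Op 1: append 3 -> log_len=3
Op 2: append 3 -> log_len=6
Op 3: append 1 -> log_len=7
Op 4: F0 acks idx 5 -> match: F0=5 F1=0 F2=0 F3=0; commitIndex=0
Op 5: F1 acks idx 6 -> match: F0=5 F1=6 F2=0 F3=0; commitIndex=5
Op 6: append 2 -> log_len=9
Op 7: append 1 -> log_len=10
Op 8: F2 acks idx 8 -> match: F0=5 F1=6 F2=8 F3=0; commitIndex=6
Op 9: F3 acks idx 10 -> match: F0=5 F1=6 F2=8 F3=10; commitIndex=8
Op 10: F1 acks idx 7 -> match: F0=5 F1=7 F2=8 F3=10; commitIndex=8
Op 11: append 2 -> log_len=12
Op 12: F1 acks idx 3 -> match: F0=5 F1=7 F2=8 F3=10; commitIndex=8

Answer: 10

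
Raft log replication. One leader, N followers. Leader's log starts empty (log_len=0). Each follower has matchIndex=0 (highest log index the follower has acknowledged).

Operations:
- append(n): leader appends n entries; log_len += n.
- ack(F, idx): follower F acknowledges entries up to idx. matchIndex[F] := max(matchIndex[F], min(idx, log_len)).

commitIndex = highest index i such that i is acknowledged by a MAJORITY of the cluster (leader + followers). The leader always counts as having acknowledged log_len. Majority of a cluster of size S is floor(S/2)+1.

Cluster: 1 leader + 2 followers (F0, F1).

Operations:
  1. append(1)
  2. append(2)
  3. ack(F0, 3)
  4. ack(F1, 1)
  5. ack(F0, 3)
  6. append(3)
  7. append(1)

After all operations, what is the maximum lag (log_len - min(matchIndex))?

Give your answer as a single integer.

Answer: 6

Derivation:
Op 1: append 1 -> log_len=1
Op 2: append 2 -> log_len=3
Op 3: F0 acks idx 3 -> match: F0=3 F1=0; commitIndex=3
Op 4: F1 acks idx 1 -> match: F0=3 F1=1; commitIndex=3
Op 5: F0 acks idx 3 -> match: F0=3 F1=1; commitIndex=3
Op 6: append 3 -> log_len=6
Op 7: append 1 -> log_len=7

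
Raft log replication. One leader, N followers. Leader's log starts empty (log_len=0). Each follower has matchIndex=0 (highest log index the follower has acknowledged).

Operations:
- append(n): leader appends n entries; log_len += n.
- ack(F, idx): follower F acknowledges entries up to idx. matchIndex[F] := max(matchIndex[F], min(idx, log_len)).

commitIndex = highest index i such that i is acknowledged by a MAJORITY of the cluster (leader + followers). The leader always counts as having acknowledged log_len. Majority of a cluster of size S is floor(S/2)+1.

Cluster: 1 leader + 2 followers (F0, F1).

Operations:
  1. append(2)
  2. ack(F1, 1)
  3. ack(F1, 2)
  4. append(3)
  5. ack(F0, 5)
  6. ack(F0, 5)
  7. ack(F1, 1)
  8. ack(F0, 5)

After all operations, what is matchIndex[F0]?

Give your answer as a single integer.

Answer: 5

Derivation:
Op 1: append 2 -> log_len=2
Op 2: F1 acks idx 1 -> match: F0=0 F1=1; commitIndex=1
Op 3: F1 acks idx 2 -> match: F0=0 F1=2; commitIndex=2
Op 4: append 3 -> log_len=5
Op 5: F0 acks idx 5 -> match: F0=5 F1=2; commitIndex=5
Op 6: F0 acks idx 5 -> match: F0=5 F1=2; commitIndex=5
Op 7: F1 acks idx 1 -> match: F0=5 F1=2; commitIndex=5
Op 8: F0 acks idx 5 -> match: F0=5 F1=2; commitIndex=5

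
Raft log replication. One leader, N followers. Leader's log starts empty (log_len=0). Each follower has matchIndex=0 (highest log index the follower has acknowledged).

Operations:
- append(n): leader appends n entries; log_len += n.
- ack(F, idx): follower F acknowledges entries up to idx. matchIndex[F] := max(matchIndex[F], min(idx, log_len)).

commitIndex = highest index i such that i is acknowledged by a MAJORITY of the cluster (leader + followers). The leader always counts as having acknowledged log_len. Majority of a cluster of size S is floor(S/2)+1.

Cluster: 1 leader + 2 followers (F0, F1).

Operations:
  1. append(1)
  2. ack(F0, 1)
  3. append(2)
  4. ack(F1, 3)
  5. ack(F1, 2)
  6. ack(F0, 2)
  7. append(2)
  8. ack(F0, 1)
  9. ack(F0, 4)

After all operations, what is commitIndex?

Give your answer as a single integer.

Op 1: append 1 -> log_len=1
Op 2: F0 acks idx 1 -> match: F0=1 F1=0; commitIndex=1
Op 3: append 2 -> log_len=3
Op 4: F1 acks idx 3 -> match: F0=1 F1=3; commitIndex=3
Op 5: F1 acks idx 2 -> match: F0=1 F1=3; commitIndex=3
Op 6: F0 acks idx 2 -> match: F0=2 F1=3; commitIndex=3
Op 7: append 2 -> log_len=5
Op 8: F0 acks idx 1 -> match: F0=2 F1=3; commitIndex=3
Op 9: F0 acks idx 4 -> match: F0=4 F1=3; commitIndex=4

Answer: 4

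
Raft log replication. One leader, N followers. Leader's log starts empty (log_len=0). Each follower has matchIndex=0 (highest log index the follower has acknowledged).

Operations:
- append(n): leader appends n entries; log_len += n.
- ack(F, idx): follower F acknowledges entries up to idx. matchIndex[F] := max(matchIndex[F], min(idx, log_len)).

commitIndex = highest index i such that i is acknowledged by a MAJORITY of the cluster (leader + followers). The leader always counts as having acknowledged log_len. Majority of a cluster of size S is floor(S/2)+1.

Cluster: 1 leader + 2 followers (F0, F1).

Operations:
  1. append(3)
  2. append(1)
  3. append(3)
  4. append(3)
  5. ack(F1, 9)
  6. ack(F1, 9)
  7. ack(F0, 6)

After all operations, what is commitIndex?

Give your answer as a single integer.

Answer: 9

Derivation:
Op 1: append 3 -> log_len=3
Op 2: append 1 -> log_len=4
Op 3: append 3 -> log_len=7
Op 4: append 3 -> log_len=10
Op 5: F1 acks idx 9 -> match: F0=0 F1=9; commitIndex=9
Op 6: F1 acks idx 9 -> match: F0=0 F1=9; commitIndex=9
Op 7: F0 acks idx 6 -> match: F0=6 F1=9; commitIndex=9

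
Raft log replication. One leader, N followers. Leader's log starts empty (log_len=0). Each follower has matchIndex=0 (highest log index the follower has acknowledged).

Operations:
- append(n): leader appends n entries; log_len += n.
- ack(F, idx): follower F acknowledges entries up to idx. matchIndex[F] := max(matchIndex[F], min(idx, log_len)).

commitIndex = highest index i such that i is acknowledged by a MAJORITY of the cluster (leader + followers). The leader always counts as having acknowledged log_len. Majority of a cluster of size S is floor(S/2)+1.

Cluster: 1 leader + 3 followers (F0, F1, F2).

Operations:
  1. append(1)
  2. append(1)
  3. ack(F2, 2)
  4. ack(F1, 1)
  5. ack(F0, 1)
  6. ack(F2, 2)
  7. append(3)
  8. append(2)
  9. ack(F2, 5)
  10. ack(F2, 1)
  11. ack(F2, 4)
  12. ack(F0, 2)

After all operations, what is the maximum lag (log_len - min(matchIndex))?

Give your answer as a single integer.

Op 1: append 1 -> log_len=1
Op 2: append 1 -> log_len=2
Op 3: F2 acks idx 2 -> match: F0=0 F1=0 F2=2; commitIndex=0
Op 4: F1 acks idx 1 -> match: F0=0 F1=1 F2=2; commitIndex=1
Op 5: F0 acks idx 1 -> match: F0=1 F1=1 F2=2; commitIndex=1
Op 6: F2 acks idx 2 -> match: F0=1 F1=1 F2=2; commitIndex=1
Op 7: append 3 -> log_len=5
Op 8: append 2 -> log_len=7
Op 9: F2 acks idx 5 -> match: F0=1 F1=1 F2=5; commitIndex=1
Op 10: F2 acks idx 1 -> match: F0=1 F1=1 F2=5; commitIndex=1
Op 11: F2 acks idx 4 -> match: F0=1 F1=1 F2=5; commitIndex=1
Op 12: F0 acks idx 2 -> match: F0=2 F1=1 F2=5; commitIndex=2

Answer: 6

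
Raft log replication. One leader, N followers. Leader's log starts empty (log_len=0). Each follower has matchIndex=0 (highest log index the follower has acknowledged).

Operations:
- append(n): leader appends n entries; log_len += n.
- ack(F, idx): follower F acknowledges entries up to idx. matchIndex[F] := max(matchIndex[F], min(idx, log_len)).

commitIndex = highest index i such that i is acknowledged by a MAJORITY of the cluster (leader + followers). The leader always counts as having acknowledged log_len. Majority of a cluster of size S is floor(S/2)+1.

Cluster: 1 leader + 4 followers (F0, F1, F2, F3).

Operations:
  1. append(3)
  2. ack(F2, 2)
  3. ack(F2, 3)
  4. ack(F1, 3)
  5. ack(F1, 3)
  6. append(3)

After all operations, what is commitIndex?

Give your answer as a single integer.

Answer: 3

Derivation:
Op 1: append 3 -> log_len=3
Op 2: F2 acks idx 2 -> match: F0=0 F1=0 F2=2 F3=0; commitIndex=0
Op 3: F2 acks idx 3 -> match: F0=0 F1=0 F2=3 F3=0; commitIndex=0
Op 4: F1 acks idx 3 -> match: F0=0 F1=3 F2=3 F3=0; commitIndex=3
Op 5: F1 acks idx 3 -> match: F0=0 F1=3 F2=3 F3=0; commitIndex=3
Op 6: append 3 -> log_len=6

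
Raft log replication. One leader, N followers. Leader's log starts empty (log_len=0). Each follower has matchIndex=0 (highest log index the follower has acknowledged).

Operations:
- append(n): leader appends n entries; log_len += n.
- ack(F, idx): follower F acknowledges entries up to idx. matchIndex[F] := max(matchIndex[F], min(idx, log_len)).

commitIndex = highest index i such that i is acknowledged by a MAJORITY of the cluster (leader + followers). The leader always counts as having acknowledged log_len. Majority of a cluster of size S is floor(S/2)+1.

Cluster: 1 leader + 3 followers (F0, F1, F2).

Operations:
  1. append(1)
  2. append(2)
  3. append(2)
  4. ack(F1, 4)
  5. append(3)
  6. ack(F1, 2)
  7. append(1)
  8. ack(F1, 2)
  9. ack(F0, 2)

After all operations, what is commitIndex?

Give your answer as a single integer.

Op 1: append 1 -> log_len=1
Op 2: append 2 -> log_len=3
Op 3: append 2 -> log_len=5
Op 4: F1 acks idx 4 -> match: F0=0 F1=4 F2=0; commitIndex=0
Op 5: append 3 -> log_len=8
Op 6: F1 acks idx 2 -> match: F0=0 F1=4 F2=0; commitIndex=0
Op 7: append 1 -> log_len=9
Op 8: F1 acks idx 2 -> match: F0=0 F1=4 F2=0; commitIndex=0
Op 9: F0 acks idx 2 -> match: F0=2 F1=4 F2=0; commitIndex=2

Answer: 2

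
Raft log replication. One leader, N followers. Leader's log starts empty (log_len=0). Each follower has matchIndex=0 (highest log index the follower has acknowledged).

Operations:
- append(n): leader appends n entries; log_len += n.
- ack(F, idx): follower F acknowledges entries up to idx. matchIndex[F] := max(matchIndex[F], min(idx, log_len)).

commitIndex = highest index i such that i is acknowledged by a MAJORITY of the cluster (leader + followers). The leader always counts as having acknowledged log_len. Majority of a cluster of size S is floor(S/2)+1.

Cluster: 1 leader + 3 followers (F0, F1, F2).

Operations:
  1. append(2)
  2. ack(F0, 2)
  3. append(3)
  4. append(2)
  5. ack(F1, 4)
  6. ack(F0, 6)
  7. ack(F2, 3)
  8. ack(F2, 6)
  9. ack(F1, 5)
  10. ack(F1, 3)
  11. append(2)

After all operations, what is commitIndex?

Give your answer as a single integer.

Answer: 6

Derivation:
Op 1: append 2 -> log_len=2
Op 2: F0 acks idx 2 -> match: F0=2 F1=0 F2=0; commitIndex=0
Op 3: append 3 -> log_len=5
Op 4: append 2 -> log_len=7
Op 5: F1 acks idx 4 -> match: F0=2 F1=4 F2=0; commitIndex=2
Op 6: F0 acks idx 6 -> match: F0=6 F1=4 F2=0; commitIndex=4
Op 7: F2 acks idx 3 -> match: F0=6 F1=4 F2=3; commitIndex=4
Op 8: F2 acks idx 6 -> match: F0=6 F1=4 F2=6; commitIndex=6
Op 9: F1 acks idx 5 -> match: F0=6 F1=5 F2=6; commitIndex=6
Op 10: F1 acks idx 3 -> match: F0=6 F1=5 F2=6; commitIndex=6
Op 11: append 2 -> log_len=9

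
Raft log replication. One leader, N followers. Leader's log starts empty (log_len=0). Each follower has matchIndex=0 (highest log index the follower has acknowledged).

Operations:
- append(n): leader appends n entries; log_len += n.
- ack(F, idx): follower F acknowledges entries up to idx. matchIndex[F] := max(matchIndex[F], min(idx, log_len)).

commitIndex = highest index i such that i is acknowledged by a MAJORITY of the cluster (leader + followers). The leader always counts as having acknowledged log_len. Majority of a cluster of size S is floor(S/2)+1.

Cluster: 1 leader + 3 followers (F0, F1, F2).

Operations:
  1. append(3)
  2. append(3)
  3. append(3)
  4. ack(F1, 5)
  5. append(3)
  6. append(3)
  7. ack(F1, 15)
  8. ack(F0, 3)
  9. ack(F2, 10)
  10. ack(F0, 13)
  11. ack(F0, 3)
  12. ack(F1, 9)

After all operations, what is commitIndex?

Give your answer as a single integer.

Op 1: append 3 -> log_len=3
Op 2: append 3 -> log_len=6
Op 3: append 3 -> log_len=9
Op 4: F1 acks idx 5 -> match: F0=0 F1=5 F2=0; commitIndex=0
Op 5: append 3 -> log_len=12
Op 6: append 3 -> log_len=15
Op 7: F1 acks idx 15 -> match: F0=0 F1=15 F2=0; commitIndex=0
Op 8: F0 acks idx 3 -> match: F0=3 F1=15 F2=0; commitIndex=3
Op 9: F2 acks idx 10 -> match: F0=3 F1=15 F2=10; commitIndex=10
Op 10: F0 acks idx 13 -> match: F0=13 F1=15 F2=10; commitIndex=13
Op 11: F0 acks idx 3 -> match: F0=13 F1=15 F2=10; commitIndex=13
Op 12: F1 acks idx 9 -> match: F0=13 F1=15 F2=10; commitIndex=13

Answer: 13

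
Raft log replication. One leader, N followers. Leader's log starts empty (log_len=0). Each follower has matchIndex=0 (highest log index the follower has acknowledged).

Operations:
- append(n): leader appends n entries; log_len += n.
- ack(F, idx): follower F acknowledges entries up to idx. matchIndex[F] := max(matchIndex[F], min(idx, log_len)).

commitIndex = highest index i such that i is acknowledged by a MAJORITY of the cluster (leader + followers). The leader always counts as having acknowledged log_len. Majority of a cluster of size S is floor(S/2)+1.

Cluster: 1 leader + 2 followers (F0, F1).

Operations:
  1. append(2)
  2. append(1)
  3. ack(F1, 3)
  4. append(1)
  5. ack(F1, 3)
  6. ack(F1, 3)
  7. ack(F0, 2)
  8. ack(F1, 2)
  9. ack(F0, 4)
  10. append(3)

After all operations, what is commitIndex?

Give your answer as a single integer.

Answer: 4

Derivation:
Op 1: append 2 -> log_len=2
Op 2: append 1 -> log_len=3
Op 3: F1 acks idx 3 -> match: F0=0 F1=3; commitIndex=3
Op 4: append 1 -> log_len=4
Op 5: F1 acks idx 3 -> match: F0=0 F1=3; commitIndex=3
Op 6: F1 acks idx 3 -> match: F0=0 F1=3; commitIndex=3
Op 7: F0 acks idx 2 -> match: F0=2 F1=3; commitIndex=3
Op 8: F1 acks idx 2 -> match: F0=2 F1=3; commitIndex=3
Op 9: F0 acks idx 4 -> match: F0=4 F1=3; commitIndex=4
Op 10: append 3 -> log_len=7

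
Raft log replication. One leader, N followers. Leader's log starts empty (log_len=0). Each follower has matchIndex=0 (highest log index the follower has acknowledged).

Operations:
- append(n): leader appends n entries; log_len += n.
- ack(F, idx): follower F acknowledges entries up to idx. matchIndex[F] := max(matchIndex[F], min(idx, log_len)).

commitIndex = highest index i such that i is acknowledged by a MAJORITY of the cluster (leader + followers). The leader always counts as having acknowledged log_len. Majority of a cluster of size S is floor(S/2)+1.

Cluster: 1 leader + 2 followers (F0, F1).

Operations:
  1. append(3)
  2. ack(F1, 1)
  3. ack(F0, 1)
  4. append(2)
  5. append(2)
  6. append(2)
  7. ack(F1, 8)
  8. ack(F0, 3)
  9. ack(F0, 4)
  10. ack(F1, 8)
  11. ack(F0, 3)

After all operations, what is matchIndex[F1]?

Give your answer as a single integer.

Op 1: append 3 -> log_len=3
Op 2: F1 acks idx 1 -> match: F0=0 F1=1; commitIndex=1
Op 3: F0 acks idx 1 -> match: F0=1 F1=1; commitIndex=1
Op 4: append 2 -> log_len=5
Op 5: append 2 -> log_len=7
Op 6: append 2 -> log_len=9
Op 7: F1 acks idx 8 -> match: F0=1 F1=8; commitIndex=8
Op 8: F0 acks idx 3 -> match: F0=3 F1=8; commitIndex=8
Op 9: F0 acks idx 4 -> match: F0=4 F1=8; commitIndex=8
Op 10: F1 acks idx 8 -> match: F0=4 F1=8; commitIndex=8
Op 11: F0 acks idx 3 -> match: F0=4 F1=8; commitIndex=8

Answer: 8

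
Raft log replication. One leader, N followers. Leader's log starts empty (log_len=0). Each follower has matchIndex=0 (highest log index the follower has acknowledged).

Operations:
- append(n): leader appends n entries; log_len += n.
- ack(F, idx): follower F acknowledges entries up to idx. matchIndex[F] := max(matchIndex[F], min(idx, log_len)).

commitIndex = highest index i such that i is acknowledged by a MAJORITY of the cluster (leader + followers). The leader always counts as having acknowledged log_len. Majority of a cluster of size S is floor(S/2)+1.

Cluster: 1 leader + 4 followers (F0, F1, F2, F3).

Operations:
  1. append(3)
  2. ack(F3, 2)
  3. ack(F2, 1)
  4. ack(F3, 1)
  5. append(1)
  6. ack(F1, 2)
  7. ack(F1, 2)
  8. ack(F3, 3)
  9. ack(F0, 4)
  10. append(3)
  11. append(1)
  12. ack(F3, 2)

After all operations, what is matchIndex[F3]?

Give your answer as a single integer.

Op 1: append 3 -> log_len=3
Op 2: F3 acks idx 2 -> match: F0=0 F1=0 F2=0 F3=2; commitIndex=0
Op 3: F2 acks idx 1 -> match: F0=0 F1=0 F2=1 F3=2; commitIndex=1
Op 4: F3 acks idx 1 -> match: F0=0 F1=0 F2=1 F3=2; commitIndex=1
Op 5: append 1 -> log_len=4
Op 6: F1 acks idx 2 -> match: F0=0 F1=2 F2=1 F3=2; commitIndex=2
Op 7: F1 acks idx 2 -> match: F0=0 F1=2 F2=1 F3=2; commitIndex=2
Op 8: F3 acks idx 3 -> match: F0=0 F1=2 F2=1 F3=3; commitIndex=2
Op 9: F0 acks idx 4 -> match: F0=4 F1=2 F2=1 F3=3; commitIndex=3
Op 10: append 3 -> log_len=7
Op 11: append 1 -> log_len=8
Op 12: F3 acks idx 2 -> match: F0=4 F1=2 F2=1 F3=3; commitIndex=3

Answer: 3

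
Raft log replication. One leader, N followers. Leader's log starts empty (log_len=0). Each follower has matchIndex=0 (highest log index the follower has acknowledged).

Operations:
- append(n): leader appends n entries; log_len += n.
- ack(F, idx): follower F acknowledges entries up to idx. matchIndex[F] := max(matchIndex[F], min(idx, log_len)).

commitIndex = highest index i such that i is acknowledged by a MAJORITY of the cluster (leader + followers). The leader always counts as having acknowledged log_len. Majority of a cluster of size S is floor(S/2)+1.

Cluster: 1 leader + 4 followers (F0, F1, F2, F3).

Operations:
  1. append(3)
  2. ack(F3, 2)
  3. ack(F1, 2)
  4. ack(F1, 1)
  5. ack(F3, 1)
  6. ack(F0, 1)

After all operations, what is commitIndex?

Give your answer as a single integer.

Answer: 2

Derivation:
Op 1: append 3 -> log_len=3
Op 2: F3 acks idx 2 -> match: F0=0 F1=0 F2=0 F3=2; commitIndex=0
Op 3: F1 acks idx 2 -> match: F0=0 F1=2 F2=0 F3=2; commitIndex=2
Op 4: F1 acks idx 1 -> match: F0=0 F1=2 F2=0 F3=2; commitIndex=2
Op 5: F3 acks idx 1 -> match: F0=0 F1=2 F2=0 F3=2; commitIndex=2
Op 6: F0 acks idx 1 -> match: F0=1 F1=2 F2=0 F3=2; commitIndex=2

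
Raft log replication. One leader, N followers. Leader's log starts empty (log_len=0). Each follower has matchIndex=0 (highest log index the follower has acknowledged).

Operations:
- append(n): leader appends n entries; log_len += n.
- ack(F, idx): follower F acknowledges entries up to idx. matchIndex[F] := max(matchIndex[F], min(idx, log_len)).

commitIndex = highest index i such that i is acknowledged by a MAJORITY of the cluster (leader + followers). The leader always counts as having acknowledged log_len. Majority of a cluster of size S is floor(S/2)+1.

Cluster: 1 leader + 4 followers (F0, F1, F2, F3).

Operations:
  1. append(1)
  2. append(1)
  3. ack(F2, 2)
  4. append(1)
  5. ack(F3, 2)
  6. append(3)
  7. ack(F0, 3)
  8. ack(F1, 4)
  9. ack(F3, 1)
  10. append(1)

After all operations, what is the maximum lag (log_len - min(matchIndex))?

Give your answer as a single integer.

Op 1: append 1 -> log_len=1
Op 2: append 1 -> log_len=2
Op 3: F2 acks idx 2 -> match: F0=0 F1=0 F2=2 F3=0; commitIndex=0
Op 4: append 1 -> log_len=3
Op 5: F3 acks idx 2 -> match: F0=0 F1=0 F2=2 F3=2; commitIndex=2
Op 6: append 3 -> log_len=6
Op 7: F0 acks idx 3 -> match: F0=3 F1=0 F2=2 F3=2; commitIndex=2
Op 8: F1 acks idx 4 -> match: F0=3 F1=4 F2=2 F3=2; commitIndex=3
Op 9: F3 acks idx 1 -> match: F0=3 F1=4 F2=2 F3=2; commitIndex=3
Op 10: append 1 -> log_len=7

Answer: 5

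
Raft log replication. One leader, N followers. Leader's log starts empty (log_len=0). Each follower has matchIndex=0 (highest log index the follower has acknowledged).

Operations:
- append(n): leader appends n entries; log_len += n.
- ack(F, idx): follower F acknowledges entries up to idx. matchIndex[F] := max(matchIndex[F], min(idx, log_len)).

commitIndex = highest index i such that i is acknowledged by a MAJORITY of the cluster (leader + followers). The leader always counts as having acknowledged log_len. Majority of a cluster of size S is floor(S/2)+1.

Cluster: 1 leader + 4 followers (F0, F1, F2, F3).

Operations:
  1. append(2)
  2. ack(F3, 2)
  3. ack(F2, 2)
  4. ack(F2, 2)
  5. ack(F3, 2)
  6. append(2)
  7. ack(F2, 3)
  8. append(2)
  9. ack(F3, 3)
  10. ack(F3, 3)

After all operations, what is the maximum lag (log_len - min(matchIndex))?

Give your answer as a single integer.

Answer: 6

Derivation:
Op 1: append 2 -> log_len=2
Op 2: F3 acks idx 2 -> match: F0=0 F1=0 F2=0 F3=2; commitIndex=0
Op 3: F2 acks idx 2 -> match: F0=0 F1=0 F2=2 F3=2; commitIndex=2
Op 4: F2 acks idx 2 -> match: F0=0 F1=0 F2=2 F3=2; commitIndex=2
Op 5: F3 acks idx 2 -> match: F0=0 F1=0 F2=2 F3=2; commitIndex=2
Op 6: append 2 -> log_len=4
Op 7: F2 acks idx 3 -> match: F0=0 F1=0 F2=3 F3=2; commitIndex=2
Op 8: append 2 -> log_len=6
Op 9: F3 acks idx 3 -> match: F0=0 F1=0 F2=3 F3=3; commitIndex=3
Op 10: F3 acks idx 3 -> match: F0=0 F1=0 F2=3 F3=3; commitIndex=3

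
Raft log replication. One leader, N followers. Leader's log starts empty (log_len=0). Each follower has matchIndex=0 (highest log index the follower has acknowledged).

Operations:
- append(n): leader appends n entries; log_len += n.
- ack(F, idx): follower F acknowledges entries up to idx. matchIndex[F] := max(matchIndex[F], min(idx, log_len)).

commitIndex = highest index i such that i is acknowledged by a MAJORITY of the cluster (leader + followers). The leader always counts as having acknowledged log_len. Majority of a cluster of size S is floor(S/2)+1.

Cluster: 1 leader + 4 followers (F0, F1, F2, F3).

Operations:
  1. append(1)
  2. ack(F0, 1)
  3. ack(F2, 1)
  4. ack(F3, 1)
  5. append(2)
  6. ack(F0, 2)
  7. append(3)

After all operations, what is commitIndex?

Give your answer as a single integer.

Op 1: append 1 -> log_len=1
Op 2: F0 acks idx 1 -> match: F0=1 F1=0 F2=0 F3=0; commitIndex=0
Op 3: F2 acks idx 1 -> match: F0=1 F1=0 F2=1 F3=0; commitIndex=1
Op 4: F3 acks idx 1 -> match: F0=1 F1=0 F2=1 F3=1; commitIndex=1
Op 5: append 2 -> log_len=3
Op 6: F0 acks idx 2 -> match: F0=2 F1=0 F2=1 F3=1; commitIndex=1
Op 7: append 3 -> log_len=6

Answer: 1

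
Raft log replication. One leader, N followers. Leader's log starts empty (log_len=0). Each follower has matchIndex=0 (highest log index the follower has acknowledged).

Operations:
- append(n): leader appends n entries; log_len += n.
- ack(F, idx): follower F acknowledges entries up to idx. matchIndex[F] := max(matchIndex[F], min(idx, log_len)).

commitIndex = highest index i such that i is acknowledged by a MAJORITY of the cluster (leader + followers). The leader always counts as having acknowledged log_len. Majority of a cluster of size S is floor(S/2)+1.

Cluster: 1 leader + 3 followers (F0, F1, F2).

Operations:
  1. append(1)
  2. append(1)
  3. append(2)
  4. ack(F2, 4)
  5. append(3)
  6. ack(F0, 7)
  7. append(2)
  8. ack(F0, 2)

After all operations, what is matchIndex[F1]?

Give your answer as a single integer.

Answer: 0

Derivation:
Op 1: append 1 -> log_len=1
Op 2: append 1 -> log_len=2
Op 3: append 2 -> log_len=4
Op 4: F2 acks idx 4 -> match: F0=0 F1=0 F2=4; commitIndex=0
Op 5: append 3 -> log_len=7
Op 6: F0 acks idx 7 -> match: F0=7 F1=0 F2=4; commitIndex=4
Op 7: append 2 -> log_len=9
Op 8: F0 acks idx 2 -> match: F0=7 F1=0 F2=4; commitIndex=4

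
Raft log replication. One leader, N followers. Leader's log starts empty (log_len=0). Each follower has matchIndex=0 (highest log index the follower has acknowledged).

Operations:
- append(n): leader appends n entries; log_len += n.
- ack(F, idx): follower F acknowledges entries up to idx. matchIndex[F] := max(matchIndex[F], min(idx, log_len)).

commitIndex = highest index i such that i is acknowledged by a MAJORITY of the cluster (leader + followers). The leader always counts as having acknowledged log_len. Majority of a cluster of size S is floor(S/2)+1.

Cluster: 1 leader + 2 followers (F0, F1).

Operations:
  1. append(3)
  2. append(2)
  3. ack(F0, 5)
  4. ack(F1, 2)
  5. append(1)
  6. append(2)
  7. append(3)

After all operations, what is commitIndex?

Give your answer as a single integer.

Op 1: append 3 -> log_len=3
Op 2: append 2 -> log_len=5
Op 3: F0 acks idx 5 -> match: F0=5 F1=0; commitIndex=5
Op 4: F1 acks idx 2 -> match: F0=5 F1=2; commitIndex=5
Op 5: append 1 -> log_len=6
Op 6: append 2 -> log_len=8
Op 7: append 3 -> log_len=11

Answer: 5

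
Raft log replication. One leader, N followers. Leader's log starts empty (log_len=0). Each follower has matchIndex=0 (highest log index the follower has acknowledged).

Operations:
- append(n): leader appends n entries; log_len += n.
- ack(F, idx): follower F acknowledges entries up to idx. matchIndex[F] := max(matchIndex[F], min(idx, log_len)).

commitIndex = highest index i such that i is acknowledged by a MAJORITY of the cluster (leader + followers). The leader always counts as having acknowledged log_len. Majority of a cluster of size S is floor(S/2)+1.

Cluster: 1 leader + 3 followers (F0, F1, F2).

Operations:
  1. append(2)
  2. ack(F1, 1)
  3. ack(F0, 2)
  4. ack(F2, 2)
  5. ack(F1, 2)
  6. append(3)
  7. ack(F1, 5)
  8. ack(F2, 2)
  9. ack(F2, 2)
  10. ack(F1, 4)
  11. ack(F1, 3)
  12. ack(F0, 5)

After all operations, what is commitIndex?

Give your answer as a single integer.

Answer: 5

Derivation:
Op 1: append 2 -> log_len=2
Op 2: F1 acks idx 1 -> match: F0=0 F1=1 F2=0; commitIndex=0
Op 3: F0 acks idx 2 -> match: F0=2 F1=1 F2=0; commitIndex=1
Op 4: F2 acks idx 2 -> match: F0=2 F1=1 F2=2; commitIndex=2
Op 5: F1 acks idx 2 -> match: F0=2 F1=2 F2=2; commitIndex=2
Op 6: append 3 -> log_len=5
Op 7: F1 acks idx 5 -> match: F0=2 F1=5 F2=2; commitIndex=2
Op 8: F2 acks idx 2 -> match: F0=2 F1=5 F2=2; commitIndex=2
Op 9: F2 acks idx 2 -> match: F0=2 F1=5 F2=2; commitIndex=2
Op 10: F1 acks idx 4 -> match: F0=2 F1=5 F2=2; commitIndex=2
Op 11: F1 acks idx 3 -> match: F0=2 F1=5 F2=2; commitIndex=2
Op 12: F0 acks idx 5 -> match: F0=5 F1=5 F2=2; commitIndex=5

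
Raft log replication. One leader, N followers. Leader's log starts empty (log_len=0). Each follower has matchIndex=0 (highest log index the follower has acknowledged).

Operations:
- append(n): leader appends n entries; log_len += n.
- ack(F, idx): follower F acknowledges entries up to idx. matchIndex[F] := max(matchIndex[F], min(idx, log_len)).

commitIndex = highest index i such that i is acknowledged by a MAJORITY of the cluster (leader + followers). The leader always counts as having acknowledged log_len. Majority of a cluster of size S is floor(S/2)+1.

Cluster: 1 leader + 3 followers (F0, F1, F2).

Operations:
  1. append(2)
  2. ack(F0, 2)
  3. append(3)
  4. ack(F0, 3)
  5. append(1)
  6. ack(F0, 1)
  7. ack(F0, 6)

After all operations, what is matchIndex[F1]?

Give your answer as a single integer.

Answer: 0

Derivation:
Op 1: append 2 -> log_len=2
Op 2: F0 acks idx 2 -> match: F0=2 F1=0 F2=0; commitIndex=0
Op 3: append 3 -> log_len=5
Op 4: F0 acks idx 3 -> match: F0=3 F1=0 F2=0; commitIndex=0
Op 5: append 1 -> log_len=6
Op 6: F0 acks idx 1 -> match: F0=3 F1=0 F2=0; commitIndex=0
Op 7: F0 acks idx 6 -> match: F0=6 F1=0 F2=0; commitIndex=0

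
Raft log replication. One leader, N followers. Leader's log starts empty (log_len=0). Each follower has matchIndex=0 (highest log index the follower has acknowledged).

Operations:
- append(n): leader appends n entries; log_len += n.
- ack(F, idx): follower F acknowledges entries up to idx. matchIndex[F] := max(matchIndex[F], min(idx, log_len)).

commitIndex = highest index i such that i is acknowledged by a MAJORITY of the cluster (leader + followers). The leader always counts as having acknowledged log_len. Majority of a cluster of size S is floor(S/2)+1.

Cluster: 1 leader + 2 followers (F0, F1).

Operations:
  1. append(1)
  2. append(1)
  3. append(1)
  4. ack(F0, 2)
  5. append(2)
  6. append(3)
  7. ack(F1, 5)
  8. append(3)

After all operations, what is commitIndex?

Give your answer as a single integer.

Op 1: append 1 -> log_len=1
Op 2: append 1 -> log_len=2
Op 3: append 1 -> log_len=3
Op 4: F0 acks idx 2 -> match: F0=2 F1=0; commitIndex=2
Op 5: append 2 -> log_len=5
Op 6: append 3 -> log_len=8
Op 7: F1 acks idx 5 -> match: F0=2 F1=5; commitIndex=5
Op 8: append 3 -> log_len=11

Answer: 5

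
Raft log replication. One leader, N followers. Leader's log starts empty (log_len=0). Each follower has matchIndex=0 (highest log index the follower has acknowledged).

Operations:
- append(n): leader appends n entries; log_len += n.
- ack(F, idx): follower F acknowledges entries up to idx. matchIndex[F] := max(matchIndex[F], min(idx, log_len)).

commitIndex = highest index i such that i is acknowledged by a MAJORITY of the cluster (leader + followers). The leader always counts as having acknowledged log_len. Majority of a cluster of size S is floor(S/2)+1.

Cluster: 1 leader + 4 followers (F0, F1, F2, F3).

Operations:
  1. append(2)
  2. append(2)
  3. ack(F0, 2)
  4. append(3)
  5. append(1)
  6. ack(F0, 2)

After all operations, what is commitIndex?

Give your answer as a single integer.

Op 1: append 2 -> log_len=2
Op 2: append 2 -> log_len=4
Op 3: F0 acks idx 2 -> match: F0=2 F1=0 F2=0 F3=0; commitIndex=0
Op 4: append 3 -> log_len=7
Op 5: append 1 -> log_len=8
Op 6: F0 acks idx 2 -> match: F0=2 F1=0 F2=0 F3=0; commitIndex=0

Answer: 0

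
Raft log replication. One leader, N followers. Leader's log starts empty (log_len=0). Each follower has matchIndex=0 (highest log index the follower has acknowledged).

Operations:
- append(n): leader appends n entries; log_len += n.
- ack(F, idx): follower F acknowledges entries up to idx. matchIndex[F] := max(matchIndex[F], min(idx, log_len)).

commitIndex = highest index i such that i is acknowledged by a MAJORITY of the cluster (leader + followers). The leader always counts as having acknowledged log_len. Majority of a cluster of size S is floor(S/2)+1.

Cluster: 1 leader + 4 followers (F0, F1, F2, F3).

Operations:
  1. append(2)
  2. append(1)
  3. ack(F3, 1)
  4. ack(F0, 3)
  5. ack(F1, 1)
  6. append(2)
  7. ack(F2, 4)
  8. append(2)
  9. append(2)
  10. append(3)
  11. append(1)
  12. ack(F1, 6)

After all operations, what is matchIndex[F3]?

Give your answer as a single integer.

Op 1: append 2 -> log_len=2
Op 2: append 1 -> log_len=3
Op 3: F3 acks idx 1 -> match: F0=0 F1=0 F2=0 F3=1; commitIndex=0
Op 4: F0 acks idx 3 -> match: F0=3 F1=0 F2=0 F3=1; commitIndex=1
Op 5: F1 acks idx 1 -> match: F0=3 F1=1 F2=0 F3=1; commitIndex=1
Op 6: append 2 -> log_len=5
Op 7: F2 acks idx 4 -> match: F0=3 F1=1 F2=4 F3=1; commitIndex=3
Op 8: append 2 -> log_len=7
Op 9: append 2 -> log_len=9
Op 10: append 3 -> log_len=12
Op 11: append 1 -> log_len=13
Op 12: F1 acks idx 6 -> match: F0=3 F1=6 F2=4 F3=1; commitIndex=4

Answer: 1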